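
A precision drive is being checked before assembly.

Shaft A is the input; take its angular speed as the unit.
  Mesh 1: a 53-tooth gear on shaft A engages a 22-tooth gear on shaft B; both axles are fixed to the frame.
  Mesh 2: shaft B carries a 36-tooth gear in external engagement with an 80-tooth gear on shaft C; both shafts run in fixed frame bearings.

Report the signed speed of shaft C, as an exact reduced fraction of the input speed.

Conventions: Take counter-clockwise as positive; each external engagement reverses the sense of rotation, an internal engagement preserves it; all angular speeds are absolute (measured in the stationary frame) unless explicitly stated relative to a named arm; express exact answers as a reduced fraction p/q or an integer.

2-mesh fixed-axis compound train (all bearings frame-fixed)
mesh 1 [53T→22T]: |ω|/ω_in = 1×53/22 = 53/22, sense flips to −
mesh 2 [36T→80T]: |ω|/ω_in = (53/22)×36/80 = 477/440, sense flips to +
signed output speed (× input speed) = 477/440

477/440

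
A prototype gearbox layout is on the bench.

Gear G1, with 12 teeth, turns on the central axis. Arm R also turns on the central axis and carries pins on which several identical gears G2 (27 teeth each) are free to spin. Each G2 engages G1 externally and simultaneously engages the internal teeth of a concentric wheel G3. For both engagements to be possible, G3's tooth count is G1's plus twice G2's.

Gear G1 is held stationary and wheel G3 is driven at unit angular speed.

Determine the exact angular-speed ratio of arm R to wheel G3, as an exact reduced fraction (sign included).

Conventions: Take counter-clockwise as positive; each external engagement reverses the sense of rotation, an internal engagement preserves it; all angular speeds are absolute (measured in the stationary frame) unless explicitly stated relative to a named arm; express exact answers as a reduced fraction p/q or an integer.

11/13

planetary set (12T centre, 27T on arm, 66T internal) — Willis relation
ring teeth: 12 + 2·27 = 66
12(ω_sun−ω_arm) = −66(ω_ring−ω_arm),  ω_sun = 0, ω_ring = 1
12(0−ω_arm) = −66(1−ω_arm)  ⇒  78·ω_arm = 66  ⇒  ω_arm = 11/13
ω_out/ω_in = 11/13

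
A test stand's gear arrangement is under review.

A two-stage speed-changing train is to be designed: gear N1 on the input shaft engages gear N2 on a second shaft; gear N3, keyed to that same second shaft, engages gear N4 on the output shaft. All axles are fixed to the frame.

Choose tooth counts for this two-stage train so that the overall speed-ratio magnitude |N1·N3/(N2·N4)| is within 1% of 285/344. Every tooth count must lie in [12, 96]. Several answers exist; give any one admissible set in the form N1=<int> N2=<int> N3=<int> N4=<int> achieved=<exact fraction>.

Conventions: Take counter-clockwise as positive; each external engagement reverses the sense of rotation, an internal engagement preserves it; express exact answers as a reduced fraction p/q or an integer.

N1=15 N2=16 N3=38 N4=43 achieved=285/344

2-stage fixed-axis compound train for ratio 285/344
target = 285/344 in lowest terms: an exact hit needs N1·N3 = k·285 and N2·N4 = k·344 for one integer k, every count in [12, 96]; additionally prefer no 1:1 stage (N1 ≠ N2, N3 ≠ N4)
k = 1: no 1:1-free in-range split of k·285 and k·344 into factor pairs; take k = 2
k = 2: N1·N3 = 570 = 15·38, N2·N4 = 688 = 16·43
achieved = 15·38/(16·43) = 285/344; |achieved − target| = 0 ≤ 57/6880 ✓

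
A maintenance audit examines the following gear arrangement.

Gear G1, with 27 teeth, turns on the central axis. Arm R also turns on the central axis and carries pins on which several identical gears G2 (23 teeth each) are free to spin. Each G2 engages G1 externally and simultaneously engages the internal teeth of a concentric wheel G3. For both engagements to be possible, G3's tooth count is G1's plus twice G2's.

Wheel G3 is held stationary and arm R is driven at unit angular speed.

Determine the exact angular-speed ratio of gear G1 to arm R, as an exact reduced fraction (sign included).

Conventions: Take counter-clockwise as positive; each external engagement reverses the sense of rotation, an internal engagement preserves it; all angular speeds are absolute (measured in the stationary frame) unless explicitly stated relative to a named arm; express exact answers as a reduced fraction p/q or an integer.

100/27

topology: planetary set — G1 27T / G2 23T / G3 73T, arm = carrier (Willis)
ring teeth: 27 + 2·23 = 73
27(ω_sun−ω_arm) = −73(ω_ring−ω_arm),  ω_ring = 0, ω_arm = 1
ω_sun = 1 − (73/27)(0−1) = 100/27
ω_out/ω_in = 100/27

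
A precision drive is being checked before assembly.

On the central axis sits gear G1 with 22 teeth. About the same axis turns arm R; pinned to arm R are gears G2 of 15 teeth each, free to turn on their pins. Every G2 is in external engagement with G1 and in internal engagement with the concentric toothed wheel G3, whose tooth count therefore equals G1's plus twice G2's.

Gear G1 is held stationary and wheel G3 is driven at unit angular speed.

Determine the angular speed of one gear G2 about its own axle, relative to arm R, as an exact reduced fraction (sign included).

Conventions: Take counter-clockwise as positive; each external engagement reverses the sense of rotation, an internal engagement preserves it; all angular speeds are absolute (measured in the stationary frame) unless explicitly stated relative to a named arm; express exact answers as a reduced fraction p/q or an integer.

recognized (axles ride arm R): planetary set, 22/15/52 teeth
ring teeth: 22 + 2·15 = 52
22(ω_sun−ω_arm) = −52(ω_ring−ω_arm),  ω_sun = 0, ω_ring = 1
22(0−ω_arm) = −52(1−ω_arm)  ⇒  74·ω_arm = 52  ⇒  ω_arm = 26/37
sun–planet mesh: 22·(0−26/37) = −15·(ω_p−ω_arm)  ⇒  ω_p−ω_arm = 572/555
exact speed ratio = 572/555

572/555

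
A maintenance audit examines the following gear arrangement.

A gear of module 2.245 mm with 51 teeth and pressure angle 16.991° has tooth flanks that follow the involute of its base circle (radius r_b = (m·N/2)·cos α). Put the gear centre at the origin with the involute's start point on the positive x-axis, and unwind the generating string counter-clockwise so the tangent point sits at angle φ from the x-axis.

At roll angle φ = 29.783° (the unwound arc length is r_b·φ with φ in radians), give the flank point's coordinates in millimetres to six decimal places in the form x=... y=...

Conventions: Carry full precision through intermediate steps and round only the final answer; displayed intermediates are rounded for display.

class = single-mesh tooth geometry [base-circle involute, m = 2.245, 51T]
pitch radius r_p = m·N/2 = 2.245·51/2 = 57.247500
base radius r_b = r_p·cos α = 57.247500·cos 16.991° = 54.748685
roll angle φ = 29.783° = 0.51981141 rad
x = r_b·(cos φ + φ·sin φ) = 61.653138
y = r_b·(sin φ − φ·cos φ) = 2.494649

x=61.653138 y=2.494649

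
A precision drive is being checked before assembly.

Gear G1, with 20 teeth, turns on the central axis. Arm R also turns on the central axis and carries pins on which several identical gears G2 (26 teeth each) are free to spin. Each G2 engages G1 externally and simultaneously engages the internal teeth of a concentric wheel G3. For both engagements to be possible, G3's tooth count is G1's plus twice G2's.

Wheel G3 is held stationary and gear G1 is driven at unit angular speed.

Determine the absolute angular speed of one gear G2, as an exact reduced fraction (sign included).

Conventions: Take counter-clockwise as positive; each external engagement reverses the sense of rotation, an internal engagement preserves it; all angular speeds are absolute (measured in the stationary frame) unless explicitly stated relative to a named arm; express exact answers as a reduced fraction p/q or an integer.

-5/13

class = planetary set [G3 = 20+2·26 = 72; Willis about the carrier]
ring teeth: 20 + 2·26 = 72
20(ω_sun−ω_arm) = −72(ω_ring−ω_arm),  ω_ring = 0, ω_sun = 1
20(1−ω_arm) = −72(0−ω_arm)  ⇒  92·ω_arm = 20  ⇒  ω_arm = 5/23
sun–planet mesh: 20·(1−5/23) = −26·(ω_p−ω_arm)  ⇒  ω_p−ω_arm = -180/299
ω_p = 5/23 − 180/299 = -5/13
exact speed ratio = -5/13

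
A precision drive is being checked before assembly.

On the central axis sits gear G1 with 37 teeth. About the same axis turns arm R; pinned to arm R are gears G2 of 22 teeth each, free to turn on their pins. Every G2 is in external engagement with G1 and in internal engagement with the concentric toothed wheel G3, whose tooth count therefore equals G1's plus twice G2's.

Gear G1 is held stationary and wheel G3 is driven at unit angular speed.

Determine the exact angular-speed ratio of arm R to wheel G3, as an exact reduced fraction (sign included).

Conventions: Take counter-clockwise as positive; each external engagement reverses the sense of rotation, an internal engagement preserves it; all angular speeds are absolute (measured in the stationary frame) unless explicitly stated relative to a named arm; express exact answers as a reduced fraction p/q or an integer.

planetary set (37T centre, 22T on arm, 81T internal) — Willis relation
ring teeth: 37 + 2·22 = 81
37(ω_sun−ω_arm) = −81(ω_ring−ω_arm),  ω_sun = 0, ω_ring = 1
37(0−ω_arm) = −81(1−ω_arm)  ⇒  118·ω_arm = 81  ⇒  ω_arm = 81/118
ω_out/ω_in = 81/118

81/118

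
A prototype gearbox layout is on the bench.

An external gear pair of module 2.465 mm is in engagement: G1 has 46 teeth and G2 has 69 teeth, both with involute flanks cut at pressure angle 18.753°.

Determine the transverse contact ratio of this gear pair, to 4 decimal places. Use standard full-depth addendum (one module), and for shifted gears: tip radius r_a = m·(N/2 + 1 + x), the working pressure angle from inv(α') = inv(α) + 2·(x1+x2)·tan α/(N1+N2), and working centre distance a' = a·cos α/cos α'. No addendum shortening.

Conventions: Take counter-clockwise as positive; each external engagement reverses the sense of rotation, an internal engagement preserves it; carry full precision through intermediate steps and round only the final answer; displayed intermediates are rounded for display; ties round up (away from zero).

1.8458

recognized (one external pair, fixed centres): single-mesh tooth geometry, m = 2.465, N1 = 46, N2 = 69
base radii: r_b1 = 53.685249, r_b2 = 80.527874
tip radii: r_a1 = 59.160000, r_a2 = 87.507500
no profile shift: α' = α, a' = a
action lengths: √(r_a1²−r_b1²) = 24.855575, √(r_a2²−r_b2²) = 34.246519
base pitch p_b = π·m·cos α = 7.332921
CR = (24.855575 + 34.246519 − 141.737500·sin 18.75300°)/7.332921 = 1.845791
contact ratio ≈ 1.8458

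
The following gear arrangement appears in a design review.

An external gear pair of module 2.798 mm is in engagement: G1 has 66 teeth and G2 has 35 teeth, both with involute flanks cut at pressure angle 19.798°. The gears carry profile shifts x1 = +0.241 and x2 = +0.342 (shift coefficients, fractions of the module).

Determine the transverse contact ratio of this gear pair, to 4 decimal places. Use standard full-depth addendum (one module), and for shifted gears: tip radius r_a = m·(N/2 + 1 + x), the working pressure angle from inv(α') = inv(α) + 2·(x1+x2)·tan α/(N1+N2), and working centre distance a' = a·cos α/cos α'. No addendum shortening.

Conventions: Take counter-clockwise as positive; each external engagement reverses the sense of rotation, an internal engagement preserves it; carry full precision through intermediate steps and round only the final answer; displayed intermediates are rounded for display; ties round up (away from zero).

1.6584

class = single-mesh tooth geometry [involute pair 66T × 35T, m = 2.798]
base radii: r_b1 = 86.876377, r_b2 = 46.070806
tip radii: r_a1 = 95.806318, r_a2 = 52.719916
inv(α') = inv(19.798°) + 2·(+0.241+0.342)·tan α/(66+35) = 0.01859828  ⇒  α' = 21.47545°
a' = a·cos α / cos α' = 141.2990·cos 19.798°/cos 21.47545° = 142.865700
action lengths: √(r_a1²−r_b1²) = 40.389921, √(r_a2²−r_b2²) = 25.629483
base pitch p_b = π·m·cos α = 8.270612
CR = (40.389921 + 25.629483 − 142.865700·sin 21.47545°)/8.270612 = 1.658392
contact ratio ≈ 1.6584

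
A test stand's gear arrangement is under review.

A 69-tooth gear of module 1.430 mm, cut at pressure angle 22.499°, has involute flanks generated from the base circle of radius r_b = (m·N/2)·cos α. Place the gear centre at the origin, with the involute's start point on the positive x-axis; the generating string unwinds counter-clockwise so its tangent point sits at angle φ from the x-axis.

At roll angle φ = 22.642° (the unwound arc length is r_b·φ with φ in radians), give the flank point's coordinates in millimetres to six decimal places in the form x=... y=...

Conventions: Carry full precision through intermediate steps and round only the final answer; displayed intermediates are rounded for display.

x=49.001179 y=0.923063

recognized (one wheel, involute flank): single-mesh tooth geometry, m = 1.430, N = 69
pitch radius r_p = m·N/2 = 1.430·69/2 = 49.335000
base radius r_b = r_p·cos α = 49.335000·cos 22.499° = 45.579926
roll angle φ = 22.642° = 0.39517745 rad
x = r_b·(cos φ + φ·sin φ) = 49.001179
y = r_b·(sin φ − φ·cos φ) = 0.923063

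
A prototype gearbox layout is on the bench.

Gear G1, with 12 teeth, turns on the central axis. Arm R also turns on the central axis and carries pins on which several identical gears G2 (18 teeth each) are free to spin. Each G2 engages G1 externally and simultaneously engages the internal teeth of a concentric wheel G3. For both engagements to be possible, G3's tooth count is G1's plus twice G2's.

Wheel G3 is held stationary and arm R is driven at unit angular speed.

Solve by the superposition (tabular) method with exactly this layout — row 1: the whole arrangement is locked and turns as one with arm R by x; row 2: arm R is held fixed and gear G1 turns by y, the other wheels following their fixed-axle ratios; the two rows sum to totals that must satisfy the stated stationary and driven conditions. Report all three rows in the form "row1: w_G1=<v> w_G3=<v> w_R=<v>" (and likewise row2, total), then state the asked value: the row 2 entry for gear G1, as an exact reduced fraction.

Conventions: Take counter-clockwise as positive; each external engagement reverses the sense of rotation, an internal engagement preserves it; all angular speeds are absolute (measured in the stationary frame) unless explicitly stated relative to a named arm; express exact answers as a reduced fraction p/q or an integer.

topology: planetary set — G1 12T / G2 18T / G3 48T, arm = carrier (Willis)
superposition row 1 [locked train]: every member turns x
row 2: sun turns y, ring = −(12/48)·y, arm 0
boundary: total ω_ring = x − (12/48)·y = 0 and total ω_arm = x = 1  ⇒  y = 4, x = 1
row 2 ring = −(12/48)·4 = -1
totals (row 1 + row 2): sun 1 + 4 = 5, ring 1 + (-1) = 0, arm 1 + 0 = 1
asked cell (row2, sun) = 4

row1: w_G1=1 w_G3=1 w_R=1
row2: w_G1=4 w_G3=-1 w_R=0
total: w_G1=5 w_G3=0 w_R=1
asked value: 4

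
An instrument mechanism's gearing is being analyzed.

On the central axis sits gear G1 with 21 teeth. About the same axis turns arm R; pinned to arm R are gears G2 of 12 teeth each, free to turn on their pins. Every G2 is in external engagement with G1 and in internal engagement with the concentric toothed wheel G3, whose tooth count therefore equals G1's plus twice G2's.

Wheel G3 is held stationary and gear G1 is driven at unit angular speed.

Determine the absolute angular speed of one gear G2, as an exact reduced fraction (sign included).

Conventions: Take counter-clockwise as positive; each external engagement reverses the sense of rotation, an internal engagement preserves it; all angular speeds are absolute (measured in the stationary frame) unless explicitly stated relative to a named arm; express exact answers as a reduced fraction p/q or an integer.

class = planetary set [G3 = 21+2·12 = 45; Willis about the carrier]
ring teeth: 21 + 2·12 = 45
21(ω_sun−ω_arm) = −45(ω_ring−ω_arm),  ω_ring = 0, ω_sun = 1
21(1−ω_arm) = −45(0−ω_arm)  ⇒  66·ω_arm = 21  ⇒  ω_arm = 7/22
sun–planet mesh: 21·(1−7/22) = −12·(ω_p−ω_arm)  ⇒  ω_p−ω_arm = -105/88
ω_p = 7/22 − 105/88 = -7/8
exact speed ratio = -7/8

-7/8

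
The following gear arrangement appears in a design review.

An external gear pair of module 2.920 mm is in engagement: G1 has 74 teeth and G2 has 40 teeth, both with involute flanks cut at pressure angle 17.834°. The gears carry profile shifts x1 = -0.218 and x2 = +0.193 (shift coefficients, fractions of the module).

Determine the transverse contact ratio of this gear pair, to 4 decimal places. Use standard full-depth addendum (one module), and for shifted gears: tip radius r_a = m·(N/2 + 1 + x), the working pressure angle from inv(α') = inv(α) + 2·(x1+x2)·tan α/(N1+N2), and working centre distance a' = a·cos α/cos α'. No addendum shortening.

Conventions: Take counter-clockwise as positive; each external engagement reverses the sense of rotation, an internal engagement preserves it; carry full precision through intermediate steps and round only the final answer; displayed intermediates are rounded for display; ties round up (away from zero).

single-mesh involute tooth geometry (74T engaging 40T at module 2.920)
base radii: r_b1 = 102.848443, r_b2 = 55.593753
tip radii: r_a1 = 110.323440, r_a2 = 61.883560
inv(α') = inv(17.834°) + 2·(-0.218+0.193)·tan α/(74+40) = 0.01031646  ⇒  α' = 17.75552°
a' = a·cos α / cos α' = 166.4400·cos 17.834°/cos 17.75552° = 166.366844
action lengths: √(r_a1²−r_b1²) = 39.918157, √(r_a2²−r_b2²) = 27.182893
base pitch p_b = π·m·cos α = 8.732646
CR = (39.918157 + 27.182893 − 166.366844·sin 17.75552°)/8.732646 = 1.874171
contact ratio ≈ 1.8742

1.8742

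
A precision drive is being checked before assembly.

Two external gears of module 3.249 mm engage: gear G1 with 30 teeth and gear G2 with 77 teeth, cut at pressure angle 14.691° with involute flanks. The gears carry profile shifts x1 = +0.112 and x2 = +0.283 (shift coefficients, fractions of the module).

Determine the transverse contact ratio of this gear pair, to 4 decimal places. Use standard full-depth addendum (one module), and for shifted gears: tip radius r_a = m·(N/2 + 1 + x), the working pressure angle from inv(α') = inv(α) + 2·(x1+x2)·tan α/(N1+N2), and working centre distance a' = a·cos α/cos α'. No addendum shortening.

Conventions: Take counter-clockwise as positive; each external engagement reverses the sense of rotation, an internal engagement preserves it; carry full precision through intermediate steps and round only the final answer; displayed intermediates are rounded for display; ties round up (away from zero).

class = single-mesh tooth geometry [involute pair 30T × 77T, m = 3.249]
base radii: r_b1 = 47.141736, r_b2 = 120.997122
tip radii: r_a1 = 52.347888, r_a2 = 129.254967
inv(α') = inv(14.691°) + 2·(+0.112+0.283)·tan α/(30+77) = 0.00770659  ⇒  α' = 16.14760°
a' = a·cos α / cos α' = 173.8215·cos 14.691°/cos 16.14760° = 175.044642
action lengths: √(r_a1²−r_b1²) = 22.758693, √(r_a2²−r_b2²) = 45.459244
base pitch p_b = π·m·cos α = 9.873342
CR = (22.758693 + 45.459244 − 175.044642·sin 16.14760°)/9.873342 = 1.978640
contact ratio ≈ 1.9786

1.9786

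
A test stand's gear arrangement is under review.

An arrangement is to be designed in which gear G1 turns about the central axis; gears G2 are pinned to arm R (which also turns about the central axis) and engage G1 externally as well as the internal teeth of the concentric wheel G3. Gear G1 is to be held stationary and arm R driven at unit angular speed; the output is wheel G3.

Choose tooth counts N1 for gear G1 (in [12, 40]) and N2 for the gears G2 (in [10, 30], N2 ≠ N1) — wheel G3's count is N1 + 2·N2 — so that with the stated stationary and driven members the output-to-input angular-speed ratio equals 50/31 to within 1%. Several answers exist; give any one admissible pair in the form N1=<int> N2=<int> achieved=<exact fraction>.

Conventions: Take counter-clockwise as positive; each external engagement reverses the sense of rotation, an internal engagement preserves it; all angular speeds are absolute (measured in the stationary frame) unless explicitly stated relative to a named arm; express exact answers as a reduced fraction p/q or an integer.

design class (target 50/31): planetary set
Willis with ω_sun = 0: ω_ring/ω_arm = (N1+N3)/N3; set equal to 50/31  ⇒  N3/N1 = 1/(50/31 − 1) = 31/19
N3 = N1 + 2·N2  ⇒  N2/N1 = (N3/N1 − 1)/2 = (31/19 − 1)/2 = 6/19
smallest multiple with N1 ≥ 12 and N2 ≥ 10: k = 2  ⇒  N1 = 2·19 = 38, N2 = 2·6 = 12 (N1 ≤ 40, N2 ≤ 30, N2 ≠ N1 ✓), N3 = 38 + 2·12 = 62
check: (N1+N3)/N3 with N1 = 38, N3 = 62 gives 50/31; |achieved − target| = 0 ≤ 1/62 ✓

N1=38 N2=12 achieved=50/31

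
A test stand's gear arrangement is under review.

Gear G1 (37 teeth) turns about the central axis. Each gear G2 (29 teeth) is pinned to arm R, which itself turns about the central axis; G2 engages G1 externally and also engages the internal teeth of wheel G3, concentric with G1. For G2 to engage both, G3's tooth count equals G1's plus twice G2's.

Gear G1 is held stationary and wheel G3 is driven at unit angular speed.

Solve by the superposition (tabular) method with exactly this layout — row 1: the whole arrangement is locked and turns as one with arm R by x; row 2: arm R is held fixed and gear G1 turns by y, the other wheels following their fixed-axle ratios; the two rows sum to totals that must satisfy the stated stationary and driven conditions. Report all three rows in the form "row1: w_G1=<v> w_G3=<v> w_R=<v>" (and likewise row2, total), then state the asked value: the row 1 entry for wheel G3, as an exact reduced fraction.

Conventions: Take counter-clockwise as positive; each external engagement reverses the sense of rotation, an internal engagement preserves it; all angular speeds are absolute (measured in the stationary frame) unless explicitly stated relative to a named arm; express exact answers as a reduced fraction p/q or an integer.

planetary set (37T centre, 29T on arm, 95T internal) — Willis relation
row 1 (train locked, turned with arm): all members turn x
superposition row 2 [arm held]: sun y, ring −(37/95)·y, arm 0
boundary: total ω_sun = x + y = 0 and total ω_ring = x − (37/95)·y = 1  ⇒  y = -95/132, x = 95/132
row 2 ring = −(37/95)·(-95/132) = 37/132
totals (row 1 + row 2): sun 95/132 + (-95/132) = 0, ring 95/132 + 37/132 = 1, arm 95/132 + 0 = 95/132
asked cell (row1, ring) = 95/132

row1: w_G1=95/132 w_G3=95/132 w_R=95/132
row2: w_G1=-95/132 w_G3=37/132 w_R=0
total: w_G1=0 w_G3=1 w_R=95/132
asked value: 95/132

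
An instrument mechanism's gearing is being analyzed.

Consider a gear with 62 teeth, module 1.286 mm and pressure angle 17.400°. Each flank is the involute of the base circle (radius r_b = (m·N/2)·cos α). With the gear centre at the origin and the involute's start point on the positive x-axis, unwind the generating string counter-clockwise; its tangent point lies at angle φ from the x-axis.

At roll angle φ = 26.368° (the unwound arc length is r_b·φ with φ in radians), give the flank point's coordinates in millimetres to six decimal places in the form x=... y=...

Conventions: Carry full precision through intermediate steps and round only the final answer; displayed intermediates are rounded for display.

x=41.859407 y=1.209976

single-mesh involute tooth geometry (62T wheel at module 1.286)
pitch radius r_p = m·N/2 = 1.286·62/2 = 39.866000
base radius r_b = r_p·cos α = 39.866000·cos 17.400° = 38.041745
roll angle φ = 26.368° = 0.46020842 rad
x = r_b·(cos φ + φ·sin φ) = 41.859407
y = r_b·(sin φ − φ·cos φ) = 1.209976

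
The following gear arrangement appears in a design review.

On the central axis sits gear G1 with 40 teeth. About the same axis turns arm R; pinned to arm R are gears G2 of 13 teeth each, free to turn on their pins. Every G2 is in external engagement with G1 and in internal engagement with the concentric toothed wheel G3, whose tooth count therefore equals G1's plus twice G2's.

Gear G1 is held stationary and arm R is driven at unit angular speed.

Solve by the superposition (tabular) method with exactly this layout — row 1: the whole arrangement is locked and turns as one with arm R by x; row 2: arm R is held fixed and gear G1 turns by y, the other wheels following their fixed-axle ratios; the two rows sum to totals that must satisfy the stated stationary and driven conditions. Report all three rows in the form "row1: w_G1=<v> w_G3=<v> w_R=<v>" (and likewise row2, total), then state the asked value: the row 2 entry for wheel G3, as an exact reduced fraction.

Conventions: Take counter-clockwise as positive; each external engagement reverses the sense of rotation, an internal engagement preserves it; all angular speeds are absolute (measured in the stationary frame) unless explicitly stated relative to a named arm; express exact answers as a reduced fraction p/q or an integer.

class = planetary set [G3 = 40+2·13 = 66; Willis about the carrier]
row 1 (train locked, turned with arm): all members turn x
superposition row 2 [arm held]: sun y, ring −(40/66)·y, arm 0
boundary: total ω_sun = x + y = 0 and total ω_arm = x = 1  ⇒  y = -1, x = 1
row 2 ring = −(40/66)·(-1) = 20/33
totals (row 1 + row 2): sun 1 + (-1) = 0, ring 1 + 20/33 = 53/33, arm 1 + 0 = 1
asked cell (row2, ring) = 20/33

row1: w_G1=1 w_G3=1 w_R=1
row2: w_G1=-1 w_G3=20/33 w_R=0
total: w_G1=0 w_G3=53/33 w_R=1
asked value: 20/33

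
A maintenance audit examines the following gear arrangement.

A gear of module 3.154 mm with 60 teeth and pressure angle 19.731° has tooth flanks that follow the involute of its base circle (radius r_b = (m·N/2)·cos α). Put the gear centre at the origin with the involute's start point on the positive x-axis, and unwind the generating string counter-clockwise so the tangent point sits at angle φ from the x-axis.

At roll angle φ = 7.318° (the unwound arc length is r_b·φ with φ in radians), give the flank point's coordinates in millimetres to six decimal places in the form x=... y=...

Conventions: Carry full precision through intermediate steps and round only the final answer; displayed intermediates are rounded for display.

x=89.788178 y=0.061757

class = single-mesh tooth geometry [base-circle involute, m = 3.154, 60T]
pitch radius r_p = m·N/2 = 3.154·60/2 = 94.620000
base radius r_b = r_p·cos α = 94.620000·cos 19.731° = 89.064673
roll angle φ = 7.318° = 0.12772319 rad
x = r_b·(cos φ + φ·sin φ) = 89.788178
y = r_b·(sin φ − φ·cos φ) = 0.061757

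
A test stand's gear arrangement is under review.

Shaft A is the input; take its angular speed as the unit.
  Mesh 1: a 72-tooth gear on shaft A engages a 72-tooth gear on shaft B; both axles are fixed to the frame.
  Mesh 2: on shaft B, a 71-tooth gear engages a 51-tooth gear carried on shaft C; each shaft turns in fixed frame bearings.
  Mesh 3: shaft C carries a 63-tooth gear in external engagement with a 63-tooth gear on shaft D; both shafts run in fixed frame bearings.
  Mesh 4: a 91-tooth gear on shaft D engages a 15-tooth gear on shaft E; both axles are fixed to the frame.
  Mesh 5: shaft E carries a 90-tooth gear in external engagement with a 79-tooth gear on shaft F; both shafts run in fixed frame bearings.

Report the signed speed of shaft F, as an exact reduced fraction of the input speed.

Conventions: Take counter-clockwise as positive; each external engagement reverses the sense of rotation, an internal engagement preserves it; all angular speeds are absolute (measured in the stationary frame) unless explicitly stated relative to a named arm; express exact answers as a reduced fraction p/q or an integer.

5-mesh fixed-axis compound train (all bearings frame-fixed)
mesh 1 [72T→72T]: |ω|/ω_in = 1×72/72 = 1, sense flips to −
mesh 2 [71T→51T]: |ω|/ω_in = 1×71/51 = 71/51, sense flips to +
mesh 3 [63T→63T]: |ω|/ω_in = (71/51)×63/63 = 71/51, sense flips to −
mesh 4 [91T→15T]: |ω|/ω_in = (71/51)×91/15 = 6461/765, sense flips to +
mesh 5 [90T→79T]: |ω|/ω_in = (6461/765)×90/79 = 12922/1343, sense flips to −
signed output speed (× input speed) = -12922/1343

-12922/1343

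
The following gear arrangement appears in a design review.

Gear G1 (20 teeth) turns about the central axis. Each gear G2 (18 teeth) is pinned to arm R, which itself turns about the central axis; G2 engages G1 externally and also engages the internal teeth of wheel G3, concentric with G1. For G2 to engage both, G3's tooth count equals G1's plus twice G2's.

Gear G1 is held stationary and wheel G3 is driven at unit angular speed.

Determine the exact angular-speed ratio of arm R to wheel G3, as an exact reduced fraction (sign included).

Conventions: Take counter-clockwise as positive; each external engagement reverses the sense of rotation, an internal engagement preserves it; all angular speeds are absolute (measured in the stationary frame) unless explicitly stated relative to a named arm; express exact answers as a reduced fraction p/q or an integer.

planetary set (20T centre, 18T on arm, 56T internal) — Willis relation
ring teeth: 20 + 2·18 = 56
20(ω_sun−ω_arm) = −56(ω_ring−ω_arm),  ω_sun = 0, ω_ring = 1
20(0−ω_arm) = −56(1−ω_arm)  ⇒  76·ω_arm = 56  ⇒  ω_arm = 14/19
ω_out/ω_in = 14/19

14/19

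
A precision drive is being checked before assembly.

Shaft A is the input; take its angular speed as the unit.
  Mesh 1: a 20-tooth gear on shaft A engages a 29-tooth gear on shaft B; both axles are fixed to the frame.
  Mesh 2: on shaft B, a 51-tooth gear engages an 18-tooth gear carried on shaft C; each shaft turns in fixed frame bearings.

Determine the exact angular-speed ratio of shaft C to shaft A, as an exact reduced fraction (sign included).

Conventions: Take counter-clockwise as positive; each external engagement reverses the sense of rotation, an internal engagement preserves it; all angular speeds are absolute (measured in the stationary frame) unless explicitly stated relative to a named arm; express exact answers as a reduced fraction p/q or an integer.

170/87

class = fixed-axis compound train [2 meshes; 2 ratios multiply, 2 sense flips]
mesh 1 [20T→29T]: running ratio 20/29, sense −
mesh 2 [51T→18T]: running ratio 170/87, sense +
ω_out/ω_in = 170/87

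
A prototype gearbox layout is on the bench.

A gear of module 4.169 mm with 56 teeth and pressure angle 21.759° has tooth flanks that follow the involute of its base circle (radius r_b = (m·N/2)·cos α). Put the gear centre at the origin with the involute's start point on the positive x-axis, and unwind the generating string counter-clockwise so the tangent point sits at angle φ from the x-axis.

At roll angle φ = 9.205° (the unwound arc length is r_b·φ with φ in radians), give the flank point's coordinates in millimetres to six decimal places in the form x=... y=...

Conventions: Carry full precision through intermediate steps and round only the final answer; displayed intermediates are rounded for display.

x=109.805127 y=0.149469

class = single-mesh tooth geometry [base-circle involute, m = 4.169, 56T]
pitch radius r_p = m·N/2 = 4.169·56/2 = 116.732000
base radius r_b = r_p·cos α = 116.732000·cos 21.759° = 108.415001
roll angle φ = 9.205° = 0.16065756 rad
x = r_b·(cos φ + φ·sin φ) = 109.805127
y = r_b·(sin φ − φ·cos φ) = 0.149469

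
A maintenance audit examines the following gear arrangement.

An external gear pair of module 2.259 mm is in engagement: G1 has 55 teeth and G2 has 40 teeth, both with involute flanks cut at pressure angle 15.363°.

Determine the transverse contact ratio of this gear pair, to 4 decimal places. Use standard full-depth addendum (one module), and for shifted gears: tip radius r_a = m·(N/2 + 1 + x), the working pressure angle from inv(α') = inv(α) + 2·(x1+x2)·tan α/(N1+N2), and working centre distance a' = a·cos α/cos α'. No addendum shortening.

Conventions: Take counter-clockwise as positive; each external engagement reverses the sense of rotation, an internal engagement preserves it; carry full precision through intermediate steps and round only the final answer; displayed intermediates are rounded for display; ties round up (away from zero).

2.0371

class = single-mesh tooth geometry [involute pair 55T × 40T, m = 2.259]
base radii: r_b1 = 59.902658, r_b2 = 43.565569
tip radii: r_a1 = 64.381500, r_a2 = 47.439000
no profile shift: α' = α, a' = a
action lengths: √(r_a1²−r_b1²) = 23.593413, √(r_a2²−r_b2²) = 18.774981
base pitch p_b = π·m·cos α = 6.843264
CR = (23.593413 + 18.774981 − 107.302500·sin 15.36300°)/6.843264 = 2.037094
contact ratio ≈ 2.0371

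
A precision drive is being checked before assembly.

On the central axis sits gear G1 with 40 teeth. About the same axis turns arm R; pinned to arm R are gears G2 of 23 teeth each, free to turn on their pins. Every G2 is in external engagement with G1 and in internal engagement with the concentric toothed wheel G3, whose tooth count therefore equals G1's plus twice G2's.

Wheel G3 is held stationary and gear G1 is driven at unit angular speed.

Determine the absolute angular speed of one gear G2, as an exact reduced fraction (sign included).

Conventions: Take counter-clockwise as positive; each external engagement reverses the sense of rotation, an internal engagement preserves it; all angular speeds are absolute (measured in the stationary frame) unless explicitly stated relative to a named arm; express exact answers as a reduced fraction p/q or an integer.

-20/23

class = planetary set [G3 = 40+2·23 = 86; Willis about the carrier]
ring teeth: 40 + 2·23 = 86
40(ω_sun−ω_arm) = −86(ω_ring−ω_arm),  ω_ring = 0, ω_sun = 1
40(1−ω_arm) = −86(0−ω_arm)  ⇒  126·ω_arm = 40  ⇒  ω_arm = 20/63
sun–planet mesh: 40·(1−20/63) = −23·(ω_p−ω_arm)  ⇒  ω_p−ω_arm = -1720/1449
ω_p = 20/63 − 1720/1449 = -20/23
exact speed ratio = -20/23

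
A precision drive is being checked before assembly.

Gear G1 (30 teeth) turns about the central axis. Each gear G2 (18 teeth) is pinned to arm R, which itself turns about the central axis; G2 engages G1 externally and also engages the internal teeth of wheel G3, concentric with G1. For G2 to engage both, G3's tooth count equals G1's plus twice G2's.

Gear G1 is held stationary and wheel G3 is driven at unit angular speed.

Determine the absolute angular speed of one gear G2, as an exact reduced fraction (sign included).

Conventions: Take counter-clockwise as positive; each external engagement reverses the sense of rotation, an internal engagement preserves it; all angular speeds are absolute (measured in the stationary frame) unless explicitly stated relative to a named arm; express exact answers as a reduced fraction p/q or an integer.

11/6

planetary set (30T centre, 18T on arm, 66T internal) — Willis relation
ring teeth: 30 + 2·18 = 66
30(ω_sun−ω_arm) = −66(ω_ring−ω_arm),  ω_sun = 0, ω_ring = 1
30(0−ω_arm) = −66(1−ω_arm)  ⇒  96·ω_arm = 66  ⇒  ω_arm = 11/16
sun–planet mesh: 30·(0−11/16) = −18·(ω_p−ω_arm)  ⇒  ω_p−ω_arm = 55/48
ω_p = 11/16 + 55/48 = 11/6
exact speed ratio = 11/6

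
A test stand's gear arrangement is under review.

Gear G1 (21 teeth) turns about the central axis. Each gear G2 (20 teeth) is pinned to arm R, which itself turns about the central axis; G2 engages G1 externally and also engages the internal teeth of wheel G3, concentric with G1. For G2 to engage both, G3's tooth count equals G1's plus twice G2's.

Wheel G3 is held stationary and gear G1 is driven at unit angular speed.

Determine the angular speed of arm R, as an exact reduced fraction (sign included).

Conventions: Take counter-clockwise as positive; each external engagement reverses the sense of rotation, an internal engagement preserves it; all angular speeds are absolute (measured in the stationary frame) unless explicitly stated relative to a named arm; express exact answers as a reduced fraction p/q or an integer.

recognized (axles ride arm R): planetary set, 21/20/61 teeth
ring teeth: 21 + 2·20 = 61
21(ω_sun−ω_arm) = −61(ω_ring−ω_arm),  ω_ring = 0, ω_sun = 1
21(1−ω_arm) = −61(0−ω_arm)  ⇒  82·ω_arm = 21  ⇒  ω_arm = 21/82
exact speed ratio = 21/82

21/82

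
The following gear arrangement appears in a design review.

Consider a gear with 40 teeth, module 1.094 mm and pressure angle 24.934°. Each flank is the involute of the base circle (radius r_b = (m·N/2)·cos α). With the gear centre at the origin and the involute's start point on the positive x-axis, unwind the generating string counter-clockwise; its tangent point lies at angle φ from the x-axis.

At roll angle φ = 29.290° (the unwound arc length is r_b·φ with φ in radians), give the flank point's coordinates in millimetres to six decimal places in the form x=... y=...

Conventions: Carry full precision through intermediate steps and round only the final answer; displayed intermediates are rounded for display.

recognized (one wheel, involute flank): single-mesh tooth geometry, m = 1.094, N = 40
pitch radius r_p = m·N/2 = 1.094·40/2 = 21.880000
base radius r_b = r_p·cos α = 21.880000·cos 24.934° = 19.840653
roll angle φ = 29.290° = 0.51120694 rad
x = r_b·(cos φ + φ·sin φ) = 22.266224
y = r_b·(sin φ − φ·cos φ) = 0.860662

x=22.266224 y=0.860662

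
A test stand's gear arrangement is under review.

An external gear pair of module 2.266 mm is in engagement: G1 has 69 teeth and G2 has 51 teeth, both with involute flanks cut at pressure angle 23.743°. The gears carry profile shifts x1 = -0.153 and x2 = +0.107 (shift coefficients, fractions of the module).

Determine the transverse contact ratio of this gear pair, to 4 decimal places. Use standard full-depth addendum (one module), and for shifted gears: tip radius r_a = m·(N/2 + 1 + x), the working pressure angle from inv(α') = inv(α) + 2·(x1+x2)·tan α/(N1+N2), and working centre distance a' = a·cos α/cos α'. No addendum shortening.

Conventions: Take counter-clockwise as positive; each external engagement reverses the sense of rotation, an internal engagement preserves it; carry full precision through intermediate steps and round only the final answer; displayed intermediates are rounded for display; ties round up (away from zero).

1.6016

topology: single-mesh involute geometry — m = 2.266, 69T/51T pair
base radii: r_b1 = 71.560152, r_b2 = 52.892286
tip radii: r_a1 = 80.096302, r_a2 = 60.291462
inv(α') = inv(23.743°) + 2·(-0.153+0.107)·tan α/(69+51) = 0.02513396  ⇒  α' = 23.64266°
a' = a·cos α / cos α' = 135.9600·cos 23.743°/cos 23.64266° = 135.855556
action lengths: √(r_a1²−r_b1²) = 35.980026, √(r_a2²−r_b2²) = 28.939013
base pitch p_b = π·m·cos α = 6.516314
CR = (35.980026 + 28.939013 − 135.855556·sin 23.64266°)/6.516314 = 1.601630
contact ratio ≈ 1.6016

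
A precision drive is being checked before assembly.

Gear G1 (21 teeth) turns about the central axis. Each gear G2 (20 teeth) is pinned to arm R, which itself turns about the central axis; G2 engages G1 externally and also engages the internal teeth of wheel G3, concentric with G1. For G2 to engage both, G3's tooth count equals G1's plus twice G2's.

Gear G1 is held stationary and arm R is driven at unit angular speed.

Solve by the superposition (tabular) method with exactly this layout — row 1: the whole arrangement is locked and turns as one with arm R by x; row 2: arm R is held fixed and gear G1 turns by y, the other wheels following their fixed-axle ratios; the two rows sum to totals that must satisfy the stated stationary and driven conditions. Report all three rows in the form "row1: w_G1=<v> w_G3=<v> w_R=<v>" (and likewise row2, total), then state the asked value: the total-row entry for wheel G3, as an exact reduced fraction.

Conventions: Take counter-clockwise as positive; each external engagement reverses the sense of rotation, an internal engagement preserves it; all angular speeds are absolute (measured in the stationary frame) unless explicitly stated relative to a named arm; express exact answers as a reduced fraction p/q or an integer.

topology: planetary set — G1 21T / G2 20T / G3 61T, arm = carrier (Willis)
row 1 — lock + rotate with arm: ω_sun = ω_ring = ω_arm = x
superposition row 2 [arm held]: sun y, ring −(21/61)·y, arm 0
boundary: total ω_sun = x + y = 0 and total ω_arm = x = 1  ⇒  y = -1, x = 1
row 2 ring = −(21/61)·(-1) = 21/61
totals (row 1 + row 2): sun 1 + (-1) = 0, ring 1 + 21/61 = 82/61, arm 1 + 0 = 1
asked cell (total, ring) = 82/61

row1: w_G1=1 w_G3=1 w_R=1
row2: w_G1=-1 w_G3=21/61 w_R=0
total: w_G1=0 w_G3=82/61 w_R=1
asked value: 82/61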